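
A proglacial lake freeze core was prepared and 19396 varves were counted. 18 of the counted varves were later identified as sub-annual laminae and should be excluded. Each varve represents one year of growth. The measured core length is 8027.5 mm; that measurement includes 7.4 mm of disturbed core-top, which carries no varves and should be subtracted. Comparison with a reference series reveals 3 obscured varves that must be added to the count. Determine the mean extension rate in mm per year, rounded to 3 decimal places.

0.414 mm per year

True varve count = 19396 − 18 + 3 = 19381.
The growth record spans 8027.5 − 7.4 = 8020.1 mm.
8020.1 mm over 19381 years gives 8020.1 / 19381 ≈ 0.414 mm per year.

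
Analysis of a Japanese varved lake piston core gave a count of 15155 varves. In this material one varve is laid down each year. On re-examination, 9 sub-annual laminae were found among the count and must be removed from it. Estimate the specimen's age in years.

15146 years

Correcting the raw count gives 15155 − 9 = 15146 true varves.
With a one-to-one varve periodicity this is 15146 years.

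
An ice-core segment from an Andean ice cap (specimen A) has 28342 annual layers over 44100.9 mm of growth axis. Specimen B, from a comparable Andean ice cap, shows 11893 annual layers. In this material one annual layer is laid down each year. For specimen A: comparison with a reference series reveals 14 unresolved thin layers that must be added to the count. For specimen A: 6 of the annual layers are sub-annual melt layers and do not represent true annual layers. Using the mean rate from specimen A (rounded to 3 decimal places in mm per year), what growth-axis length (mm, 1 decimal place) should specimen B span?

Specimen A: after corrections the count is 28342 − 6 + 14 = 28350 annual layers.
A: 44100.9 mm over 28350 years gives 44100.9 / 28350 ≈ 1.556 mm/yr.
For B, 1.556 mm/year × 11893 years = 18505.5 mm.

18505.5 mm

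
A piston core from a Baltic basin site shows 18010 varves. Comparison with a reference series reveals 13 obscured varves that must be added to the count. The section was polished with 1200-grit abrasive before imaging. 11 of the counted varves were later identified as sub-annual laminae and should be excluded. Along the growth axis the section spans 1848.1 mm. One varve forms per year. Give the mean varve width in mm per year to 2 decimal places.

0.10 mm per year

True varve count = 18010 − 11 + 13 = 18012.
Extension rate ≈ 1848.1 / 18012 = 0.10 mm per year.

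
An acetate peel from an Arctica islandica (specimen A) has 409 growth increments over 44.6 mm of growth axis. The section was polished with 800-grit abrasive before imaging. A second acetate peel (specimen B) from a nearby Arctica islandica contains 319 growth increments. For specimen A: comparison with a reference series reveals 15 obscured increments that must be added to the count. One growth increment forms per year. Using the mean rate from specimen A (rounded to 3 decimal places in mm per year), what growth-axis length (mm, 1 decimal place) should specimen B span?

33.5 mm

Specimen A: after corrections the count is 409 + 15 = 424 growth increments.
A: Mean rate = 44.6 mm / 424 years ≈ 0.105 mm/yr.
For B, 0.105 mm/year × 319 years = 33.5 mm.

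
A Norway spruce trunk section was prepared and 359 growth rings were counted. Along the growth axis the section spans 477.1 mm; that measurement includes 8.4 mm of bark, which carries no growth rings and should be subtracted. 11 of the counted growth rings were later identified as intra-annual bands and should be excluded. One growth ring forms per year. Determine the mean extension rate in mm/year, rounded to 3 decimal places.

Adjusted count: 359 − 11 = 348 growth rings.
Net length = 477.1 − 8.4 = 468.7 mm.
Mean rate = 468.7 mm / 348 years ≈ 1.347 mm/year.

1.347 mm/year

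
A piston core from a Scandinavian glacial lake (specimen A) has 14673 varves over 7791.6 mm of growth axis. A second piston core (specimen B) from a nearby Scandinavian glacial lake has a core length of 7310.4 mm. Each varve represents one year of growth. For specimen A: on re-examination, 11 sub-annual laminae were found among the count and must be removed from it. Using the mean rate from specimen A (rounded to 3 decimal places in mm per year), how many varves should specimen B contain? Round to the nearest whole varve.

13767 varves

Specimen A: after corrections the count is 14673 − 11 = 14662 varves.
A: Extension rate ≈ 7791.6 / 14662 = 0.531 mm/year.
Specimen B: 7310.4 mm / 0.531 mm per year = 13767.23 years ≈ 13767 varves.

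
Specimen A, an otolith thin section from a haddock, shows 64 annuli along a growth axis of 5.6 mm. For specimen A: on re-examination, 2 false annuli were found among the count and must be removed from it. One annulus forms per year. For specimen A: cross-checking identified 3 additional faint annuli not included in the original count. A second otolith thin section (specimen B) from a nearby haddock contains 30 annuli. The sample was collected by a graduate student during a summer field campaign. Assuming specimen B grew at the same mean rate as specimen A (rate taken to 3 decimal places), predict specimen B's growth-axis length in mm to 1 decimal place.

Specimen A: correcting the raw count gives 64 − 2 + 3 = 65 true annuli.
A: Mean rate = 5.6 mm / 65 years ≈ 0.086 mm per year.
B's length ≈ 0.086 × 30 = 2.6 mm.

2.6 mm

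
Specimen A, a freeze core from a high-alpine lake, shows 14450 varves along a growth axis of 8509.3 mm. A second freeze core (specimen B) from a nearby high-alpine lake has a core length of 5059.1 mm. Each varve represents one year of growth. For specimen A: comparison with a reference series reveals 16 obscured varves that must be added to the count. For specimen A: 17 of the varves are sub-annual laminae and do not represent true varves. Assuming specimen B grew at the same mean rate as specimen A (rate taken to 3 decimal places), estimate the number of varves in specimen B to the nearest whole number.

Specimen A: after corrections the count is 14450 − 17 + 16 = 14449 varves.
A: Extension rate ≈ 8509.3 / 14449 = 0.589 mm/yr.
B spans 5059.1 / 0.589 = 8589.30 years ≈ 8589 varves.

8589 varves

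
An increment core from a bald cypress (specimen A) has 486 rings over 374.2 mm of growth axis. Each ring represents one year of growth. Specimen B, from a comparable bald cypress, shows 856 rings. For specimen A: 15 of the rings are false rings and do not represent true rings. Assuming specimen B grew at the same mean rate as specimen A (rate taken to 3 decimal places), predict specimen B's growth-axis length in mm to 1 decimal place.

679.7 mm

Specimen A: adjusted count: 486 − 15 = 471 rings.
A: 374.2 mm over 471 years gives 374.2 / 471 ≈ 0.794 mm/yr.
For B, 0.794 mm/year × 856 years = 679.7 mm.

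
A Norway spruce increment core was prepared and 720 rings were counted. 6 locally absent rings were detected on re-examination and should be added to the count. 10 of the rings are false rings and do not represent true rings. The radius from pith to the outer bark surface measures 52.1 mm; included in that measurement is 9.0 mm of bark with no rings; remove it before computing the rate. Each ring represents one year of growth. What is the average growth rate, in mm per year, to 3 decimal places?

0.060 mm per year

Adjusted count: 720 − 10 + 6 = 716 rings.
The growth record spans 52.1 − 9.0 = 43.1 mm.
43.1 mm over 716 years gives 43.1 / 716 ≈ 0.060 mm per year.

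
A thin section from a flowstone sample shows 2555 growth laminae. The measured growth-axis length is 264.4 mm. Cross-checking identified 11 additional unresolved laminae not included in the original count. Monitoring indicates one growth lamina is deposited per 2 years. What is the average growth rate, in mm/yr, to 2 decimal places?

True growth lamina count = 2555 + 11 = 2566.
Multiplying by 2 years per growth lamina: 2566 × 2 = 5132 years.
Mean rate = 264.4 mm / 5132 years ≈ 0.05 mm/yr.

0.05 mm/yr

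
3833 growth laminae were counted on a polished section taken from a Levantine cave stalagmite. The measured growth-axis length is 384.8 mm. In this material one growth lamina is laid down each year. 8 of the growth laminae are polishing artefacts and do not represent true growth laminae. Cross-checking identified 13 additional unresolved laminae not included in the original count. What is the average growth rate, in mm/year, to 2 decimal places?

Adjusted count: 3833 − 8 + 13 = 3838 growth laminae.
Mean rate = 384.8 mm / 3838 years ≈ 0.10 mm/year.

0.10 mm/year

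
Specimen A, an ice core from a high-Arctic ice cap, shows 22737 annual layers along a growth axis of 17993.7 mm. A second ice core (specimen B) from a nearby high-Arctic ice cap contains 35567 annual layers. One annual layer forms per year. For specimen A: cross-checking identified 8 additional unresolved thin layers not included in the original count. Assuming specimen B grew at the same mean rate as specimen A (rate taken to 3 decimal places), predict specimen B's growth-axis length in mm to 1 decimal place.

Specimen A: adjusted count: 22737 + 8 = 22745 annual layers.
A: Extension rate ≈ 17993.7 / 22745 = 0.791 mm/yr.
B's length ≈ 0.791 × 35567 = 28133.5 mm.

28133.5 mm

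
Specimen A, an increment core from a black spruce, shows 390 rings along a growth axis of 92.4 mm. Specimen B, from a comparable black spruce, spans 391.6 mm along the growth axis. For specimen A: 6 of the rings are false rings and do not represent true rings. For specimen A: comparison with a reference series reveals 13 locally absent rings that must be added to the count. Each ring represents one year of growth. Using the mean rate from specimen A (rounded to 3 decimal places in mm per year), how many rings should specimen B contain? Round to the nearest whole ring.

1681 rings

Specimen A: true ring count = 390 − 6 + 13 = 397.
A: Extension rate ≈ 92.4 / 397 = 0.233 mm/year.
B spans 391.6 / 0.233 = 1680.69 years ≈ 1681 rings.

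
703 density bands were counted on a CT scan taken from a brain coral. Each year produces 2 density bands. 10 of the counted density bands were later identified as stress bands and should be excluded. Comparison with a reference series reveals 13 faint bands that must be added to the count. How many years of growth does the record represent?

353 years

Correcting the raw count gives 703 − 10 + 13 = 706 true density bands.
706 density bands at 2 per year is 706 / 2 = 353 years.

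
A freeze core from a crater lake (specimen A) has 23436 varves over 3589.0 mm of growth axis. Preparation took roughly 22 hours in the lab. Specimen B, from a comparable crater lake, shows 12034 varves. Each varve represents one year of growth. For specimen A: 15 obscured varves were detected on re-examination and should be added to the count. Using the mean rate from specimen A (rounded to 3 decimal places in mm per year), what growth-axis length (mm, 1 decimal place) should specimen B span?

Specimen A: true varve count = 23436 + 15 = 23451.
A: Extension rate ≈ 3589.0 / 23451 = 0.153 mm per year.
Length of B = 0.153 × 12034 = 1841.2 mm.

1841.2 mm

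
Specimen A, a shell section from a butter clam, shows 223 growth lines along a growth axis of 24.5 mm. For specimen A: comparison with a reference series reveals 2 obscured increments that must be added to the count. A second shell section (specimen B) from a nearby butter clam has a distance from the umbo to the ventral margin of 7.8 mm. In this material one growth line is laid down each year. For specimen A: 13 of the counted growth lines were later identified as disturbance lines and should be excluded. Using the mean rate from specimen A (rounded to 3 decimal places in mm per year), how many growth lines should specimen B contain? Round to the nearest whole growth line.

Specimen A: correcting the raw count gives 223 − 13 + 2 = 212 true growth lines.
A: 24.5 mm over 212 years gives 24.5 / 212 ≈ 0.116 mm/yr.
B spans 7.8 / 0.116 = 67.24 years ≈ 67 growth lines.

67 growth lines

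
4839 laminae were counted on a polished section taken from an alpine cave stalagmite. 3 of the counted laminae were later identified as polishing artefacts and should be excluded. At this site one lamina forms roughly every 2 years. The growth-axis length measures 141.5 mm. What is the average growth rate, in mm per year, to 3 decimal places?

0.015 mm per year

True lamina count = 4839 − 3 = 4836.
At 2 years per lamina, 4836 × 2 = 9672 years.
Mean rate = 141.5 mm / 9672 years ≈ 0.015 mm per year.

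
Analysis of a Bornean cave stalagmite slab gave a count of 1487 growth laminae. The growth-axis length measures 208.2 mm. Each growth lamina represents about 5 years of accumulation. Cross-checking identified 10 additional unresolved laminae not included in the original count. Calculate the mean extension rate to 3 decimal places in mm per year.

After corrections the count is 1487 + 10 = 1497 growth laminae.
At 5 years per growth lamina, 1497 × 5 = 7485 years.
208.2 mm over 7485 years gives 208.2 / 7485 ≈ 0.028 mm per year.

0.028 mm per year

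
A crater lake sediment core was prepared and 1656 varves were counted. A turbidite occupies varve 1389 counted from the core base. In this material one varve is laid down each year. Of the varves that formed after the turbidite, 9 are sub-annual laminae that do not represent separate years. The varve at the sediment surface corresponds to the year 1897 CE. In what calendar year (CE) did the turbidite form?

Between varve 1389 and the sediment surface there are 1656 − 1389 = 267 varves.
267 − 9 false = 258 true varves after the turbidite.
1897 − 258 = 1639 CE.

1639 CE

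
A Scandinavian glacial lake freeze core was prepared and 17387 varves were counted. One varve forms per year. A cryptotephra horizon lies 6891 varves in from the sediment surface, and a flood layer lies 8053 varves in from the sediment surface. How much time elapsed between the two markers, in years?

1162 yr

The two markers are separated by 8053 − 6891 = 1162 varves.
That is 1162 years at one varve per year.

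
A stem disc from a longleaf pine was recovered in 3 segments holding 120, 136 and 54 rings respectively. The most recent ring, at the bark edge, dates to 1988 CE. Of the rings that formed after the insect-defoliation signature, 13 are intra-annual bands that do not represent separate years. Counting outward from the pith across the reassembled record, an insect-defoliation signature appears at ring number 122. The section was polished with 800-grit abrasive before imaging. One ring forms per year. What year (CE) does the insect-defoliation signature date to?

1813 CE

Total rings = 120 + 136 + 54 = 310.
Between ring 122 and the bark edge there are 310 − 122 = 188 rings.
Excluding 13 false rings: 188 − 13 = 175.
The ring at the bark edge is 1988 CE, so the insect-defoliation signature dates to 1988 − 175 = 1813 CE.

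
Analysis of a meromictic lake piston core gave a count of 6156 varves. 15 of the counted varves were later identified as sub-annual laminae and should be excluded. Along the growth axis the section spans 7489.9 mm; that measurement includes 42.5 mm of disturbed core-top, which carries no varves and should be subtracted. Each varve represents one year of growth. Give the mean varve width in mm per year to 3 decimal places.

1.213 mm per year

After corrections the count is 6156 − 15 = 6141 varves.
Net length = 7489.9 − 42.5 = 7447.4 mm.
7447.4 mm over 6141 years gives 7447.4 / 6141 ≈ 1.213 mm per year.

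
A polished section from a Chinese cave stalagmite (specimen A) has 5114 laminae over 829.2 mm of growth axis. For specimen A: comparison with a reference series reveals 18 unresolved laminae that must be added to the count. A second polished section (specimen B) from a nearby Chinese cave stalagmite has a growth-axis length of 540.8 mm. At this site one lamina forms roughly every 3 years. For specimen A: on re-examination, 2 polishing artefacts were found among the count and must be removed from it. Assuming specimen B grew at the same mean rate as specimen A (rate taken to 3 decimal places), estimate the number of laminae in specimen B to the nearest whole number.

3338 laminae

Specimen A: correcting the raw count gives 5114 − 2 + 18 = 5130 true laminae.
Specimen A: at 3 years per lamina, 5130 × 3 = 15390 years.
A: 829.2 mm over 15390 years gives 829.2 / 15390 ≈ 0.054 mm/year.
For B, 540.8 / 0.054 = 10014.81 years; at 3 years per lamina that is 10014.81 / 3 ≈ 3338 laminae.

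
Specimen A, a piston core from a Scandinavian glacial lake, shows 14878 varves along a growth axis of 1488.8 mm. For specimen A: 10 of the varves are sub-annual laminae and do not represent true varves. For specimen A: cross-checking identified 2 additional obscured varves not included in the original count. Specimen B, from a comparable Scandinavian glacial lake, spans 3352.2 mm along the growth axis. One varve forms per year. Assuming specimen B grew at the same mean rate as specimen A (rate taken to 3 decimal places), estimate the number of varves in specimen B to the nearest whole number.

33522 varves

Specimen A: correcting the raw count gives 14878 − 10 + 2 = 14870 true varves.
A: Extension rate ≈ 1488.8 / 14870 = 0.100 mm/year.
Specimen B: 3352.2 mm / 0.100 mm per year = 33522.00 years ≈ 33522 varves.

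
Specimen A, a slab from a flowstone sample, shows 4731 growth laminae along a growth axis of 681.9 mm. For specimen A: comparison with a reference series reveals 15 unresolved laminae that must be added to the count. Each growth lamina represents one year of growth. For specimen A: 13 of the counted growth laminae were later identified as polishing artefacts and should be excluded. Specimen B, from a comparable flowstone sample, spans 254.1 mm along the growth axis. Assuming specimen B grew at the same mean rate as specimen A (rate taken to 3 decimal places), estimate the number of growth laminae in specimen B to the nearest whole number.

1765 growth laminae

Specimen A: after corrections the count is 4731 − 13 + 15 = 4733 growth laminae.
A: Mean rate = 681.9 mm / 4733 years ≈ 0.144 mm/yr.
Specimen B: 254.1 mm / 0.144 mm per year = 1764.58 years ≈ 1765 growth laminae.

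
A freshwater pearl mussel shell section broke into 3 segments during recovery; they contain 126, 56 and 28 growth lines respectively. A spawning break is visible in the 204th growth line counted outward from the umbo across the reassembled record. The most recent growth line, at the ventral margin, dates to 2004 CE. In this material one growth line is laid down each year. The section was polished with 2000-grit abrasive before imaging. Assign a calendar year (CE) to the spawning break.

1998 CE

Total growth lines = 126 + 56 + 28 = 210.
The spawning break sits at growth line 204 from the umbo, so 210 − 204 = 6 growth lines formed after it.
2004 − 6 = 1998 CE.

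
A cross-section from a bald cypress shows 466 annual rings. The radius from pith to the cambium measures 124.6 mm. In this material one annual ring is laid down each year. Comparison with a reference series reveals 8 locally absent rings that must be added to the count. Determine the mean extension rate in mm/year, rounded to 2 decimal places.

Adjusted count: 466 + 8 = 474 annual rings.
Extension rate ≈ 124.6 / 474 = 0.26 mm/year.

0.26 mm/year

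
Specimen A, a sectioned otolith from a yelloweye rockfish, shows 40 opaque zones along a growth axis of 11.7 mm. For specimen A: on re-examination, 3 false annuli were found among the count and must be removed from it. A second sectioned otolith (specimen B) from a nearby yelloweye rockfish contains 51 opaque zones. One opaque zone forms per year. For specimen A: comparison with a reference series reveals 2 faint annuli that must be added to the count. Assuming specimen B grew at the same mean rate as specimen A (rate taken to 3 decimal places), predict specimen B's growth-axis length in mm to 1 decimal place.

15.3 mm

Specimen A: correcting the raw count gives 40 − 3 + 2 = 39 true opaque zones.
A: Extension rate ≈ 11.7 / 39 = 0.300 mm per year.
Length of B = 0.300 × 51 = 15.3 mm.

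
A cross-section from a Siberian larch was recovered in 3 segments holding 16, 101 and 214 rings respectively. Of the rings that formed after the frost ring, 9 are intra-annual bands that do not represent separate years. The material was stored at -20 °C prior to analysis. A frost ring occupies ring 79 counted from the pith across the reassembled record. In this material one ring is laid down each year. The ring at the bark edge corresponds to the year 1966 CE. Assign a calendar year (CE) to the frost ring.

1723 CE

Total rings = 16 + 101 + 214 = 331.
Between ring 79 and the bark edge there are 331 − 79 = 252 rings.
Removing the 9 false rings leaves 252 − 9 = 243 true rings beyond the frost ring.
The ring at the bark edge is 1966 CE, so the frost ring dates to 1966 − 243 = 1723 CE.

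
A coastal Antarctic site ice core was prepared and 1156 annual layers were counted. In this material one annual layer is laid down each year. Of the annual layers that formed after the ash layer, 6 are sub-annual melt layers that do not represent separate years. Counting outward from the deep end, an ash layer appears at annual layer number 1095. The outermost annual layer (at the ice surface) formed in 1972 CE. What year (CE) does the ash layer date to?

1917 CE

The ash layer sits at annual layer 1095 from the deep end, so 1156 − 1095 = 61 annual layers formed after it.
Excluding 6 false annual layers: 61 − 6 = 55.
The annual layer at the ice surface is 1972 CE, so the ash layer dates to 1972 − 55 = 1917 CE.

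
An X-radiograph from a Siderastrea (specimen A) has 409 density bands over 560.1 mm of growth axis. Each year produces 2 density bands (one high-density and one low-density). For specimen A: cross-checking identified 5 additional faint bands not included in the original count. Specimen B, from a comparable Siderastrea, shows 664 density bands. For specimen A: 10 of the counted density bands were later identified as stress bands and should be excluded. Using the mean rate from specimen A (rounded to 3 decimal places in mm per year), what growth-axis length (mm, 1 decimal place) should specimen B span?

920.6 mm

Specimen A: after corrections the count is 409 − 10 + 5 = 404 density bands.
Specimen A: 404 density bands at 2 per year is 404 / 2 = 202 years.
A: Extension rate ≈ 560.1 / 202 = 2.773 mm/year.
Specimen B: 664 density bands at 2 per year is 664 / 2 = 332 years. For B, 2.773 mm/year × 332 years = 920.6 mm.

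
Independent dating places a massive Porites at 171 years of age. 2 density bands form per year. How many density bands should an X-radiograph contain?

With 2 density bands per year, 171 years would produce 171 × 2 = 342 density bands.
So 342 density bands should be present.

342 density bands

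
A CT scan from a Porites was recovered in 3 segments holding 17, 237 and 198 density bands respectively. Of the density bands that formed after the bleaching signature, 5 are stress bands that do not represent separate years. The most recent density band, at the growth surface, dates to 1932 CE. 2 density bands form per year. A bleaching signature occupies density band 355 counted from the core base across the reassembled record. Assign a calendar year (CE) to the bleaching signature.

1886 CE

Total density bands = 17 + 237 + 198 = 452.
The bleaching signature sits at density band 355 from the core base, so 452 − 355 = 97 density bands formed after it.
Excluding 5 false density bands: 97 − 5 = 92.
Dividing by 2 density bands per year: 92 / 2 = 46 years.
1932 − 46 = 1886 CE.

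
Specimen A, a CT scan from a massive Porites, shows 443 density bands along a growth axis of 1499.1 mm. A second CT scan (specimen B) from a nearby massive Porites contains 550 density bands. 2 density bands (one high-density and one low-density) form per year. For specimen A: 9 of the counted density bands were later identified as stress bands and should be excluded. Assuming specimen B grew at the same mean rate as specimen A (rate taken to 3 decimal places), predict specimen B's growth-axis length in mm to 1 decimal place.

1899.7 mm

Specimen A: after corrections the count is 443 − 9 = 434 density bands.
Specimen A: 434 density bands at 2 per year is 434 / 2 = 217 years.
A: 1499.1 mm over 217 years gives 1499.1 / 217 ≈ 6.908 mm/year.
Specimen B: dividing by 2 density bands per year: 550 / 2 = 275 years. Length of B = 6.908 × 275 = 1899.7 mm.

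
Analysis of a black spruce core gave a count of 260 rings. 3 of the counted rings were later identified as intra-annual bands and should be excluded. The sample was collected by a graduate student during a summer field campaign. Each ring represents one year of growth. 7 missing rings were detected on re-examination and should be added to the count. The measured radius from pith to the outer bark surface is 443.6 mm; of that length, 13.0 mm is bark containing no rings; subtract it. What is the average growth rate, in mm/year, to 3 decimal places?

1.631 mm/year

True ring count = 260 − 3 + 7 = 264.
Removing the 13.0 mm offcut leaves 443.6 − 13.0 = 430.6 mm.
Mean rate = 430.6 mm / 264 years ≈ 1.631 mm/year.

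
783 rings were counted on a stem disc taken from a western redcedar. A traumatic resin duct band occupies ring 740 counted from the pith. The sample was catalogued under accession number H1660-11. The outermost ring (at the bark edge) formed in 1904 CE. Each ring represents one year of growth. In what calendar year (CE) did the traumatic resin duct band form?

1861 CE

The traumatic resin duct band sits at ring 740 from the pith, so 783 − 740 = 43 rings formed after it.
Counting back 43 years from 1904 CE places the traumatic resin duct band in 1904 − 43 = 1861 CE.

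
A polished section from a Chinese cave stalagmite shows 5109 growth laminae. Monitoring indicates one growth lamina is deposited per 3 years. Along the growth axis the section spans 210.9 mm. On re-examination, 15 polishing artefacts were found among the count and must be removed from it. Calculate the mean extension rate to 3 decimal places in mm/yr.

0.014 mm/yr

Correcting the raw count gives 5109 − 15 = 5094 true growth laminae.
At 3 years per growth lamina, 5094 × 3 = 15282 years.
210.9 mm over 15282 years gives 210.9 / 15282 ≈ 0.014 mm/yr.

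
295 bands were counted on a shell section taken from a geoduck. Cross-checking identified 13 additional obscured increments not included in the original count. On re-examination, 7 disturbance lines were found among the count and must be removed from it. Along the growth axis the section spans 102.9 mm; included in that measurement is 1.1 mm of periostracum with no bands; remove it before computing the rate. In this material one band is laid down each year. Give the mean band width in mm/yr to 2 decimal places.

True band count = 295 − 7 + 13 = 301.
Removing the 1.1 mm offcut leaves 102.9 − 1.1 = 101.8 mm.
Mean rate = 101.8 mm / 301 years ≈ 0.34 mm/yr.

0.34 mm/yr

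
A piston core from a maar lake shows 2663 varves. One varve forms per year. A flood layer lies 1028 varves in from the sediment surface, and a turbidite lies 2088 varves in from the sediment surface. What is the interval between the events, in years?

1060 years

2088 − 1028 = 1060 varves lie between the two events.
One varve per year makes the interval 1060 years.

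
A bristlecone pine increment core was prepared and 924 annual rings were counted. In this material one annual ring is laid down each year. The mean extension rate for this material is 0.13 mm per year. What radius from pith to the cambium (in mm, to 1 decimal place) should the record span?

924 years of growth are recorded.
924 years at 0.13 mm/year gives 0.13 × 924 = 120.1 mm.

120.1 mm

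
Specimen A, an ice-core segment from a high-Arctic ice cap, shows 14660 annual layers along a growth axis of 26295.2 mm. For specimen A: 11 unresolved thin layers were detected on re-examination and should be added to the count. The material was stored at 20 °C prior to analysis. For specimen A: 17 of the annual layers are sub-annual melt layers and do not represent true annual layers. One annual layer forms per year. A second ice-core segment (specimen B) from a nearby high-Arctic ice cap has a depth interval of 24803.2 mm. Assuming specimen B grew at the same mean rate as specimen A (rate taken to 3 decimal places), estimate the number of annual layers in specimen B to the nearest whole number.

Specimen A: adjusted count: 14660 − 17 + 11 = 14654 annual layers.
A: Mean rate = 26295.2 mm / 14654 years ≈ 1.794 mm per year.
Specimen B: 24803.2 mm / 1.794 mm per year = 13825.64 years ≈ 13826 annual layers.

13826 annual layers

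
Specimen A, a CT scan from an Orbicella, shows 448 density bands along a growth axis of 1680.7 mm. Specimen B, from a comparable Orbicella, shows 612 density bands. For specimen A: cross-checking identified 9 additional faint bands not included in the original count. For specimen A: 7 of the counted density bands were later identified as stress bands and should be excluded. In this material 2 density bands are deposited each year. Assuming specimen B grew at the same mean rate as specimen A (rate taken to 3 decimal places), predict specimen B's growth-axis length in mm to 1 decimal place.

2285.8 mm

Specimen A: true density band count = 448 − 7 + 9 = 450.
Specimen A: 450 density bands at 2 per year is 450 / 2 = 225 years.
A: Extension rate ≈ 1680.7 / 225 = 7.470 mm/year.
Specimen B: with 2 density bands per year, 612 / 2 = 306 years. For B, 7.470 mm/year × 306 years = 2285.8 mm.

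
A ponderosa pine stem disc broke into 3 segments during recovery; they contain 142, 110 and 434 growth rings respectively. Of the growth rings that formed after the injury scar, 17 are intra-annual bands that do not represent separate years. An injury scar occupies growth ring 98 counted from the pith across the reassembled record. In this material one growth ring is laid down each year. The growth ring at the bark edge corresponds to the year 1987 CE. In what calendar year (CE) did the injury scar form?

Total growth rings = 142 + 110 + 434 = 686.
The injury scar sits at growth ring 98 from the pith, so 686 − 98 = 588 growth rings formed after it.
588 − 17 false = 571 true growth rings after the injury scar.
1987 − 571 = 1416 CE.

1416 CE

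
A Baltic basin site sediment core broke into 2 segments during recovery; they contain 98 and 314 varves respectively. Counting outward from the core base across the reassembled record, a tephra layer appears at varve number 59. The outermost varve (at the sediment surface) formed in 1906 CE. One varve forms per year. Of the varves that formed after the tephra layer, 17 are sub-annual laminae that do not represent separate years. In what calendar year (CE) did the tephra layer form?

Total varves = 98 + 314 = 412.
The tephra layer sits at varve 59 from the core base, so 412 − 59 = 353 varves formed after it.
Excluding 17 false varves: 353 − 17 = 336.
1906 − 336 = 1570 CE.

1570 CE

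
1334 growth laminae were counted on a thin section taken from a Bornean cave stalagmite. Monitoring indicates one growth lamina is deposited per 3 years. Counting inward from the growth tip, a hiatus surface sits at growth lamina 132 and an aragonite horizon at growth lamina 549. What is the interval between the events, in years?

549 − 132 = 417 growth laminae lie between the two events.
Multiplying by 3 years per growth lamina: 417 × 3 = 1251 years.

1251 years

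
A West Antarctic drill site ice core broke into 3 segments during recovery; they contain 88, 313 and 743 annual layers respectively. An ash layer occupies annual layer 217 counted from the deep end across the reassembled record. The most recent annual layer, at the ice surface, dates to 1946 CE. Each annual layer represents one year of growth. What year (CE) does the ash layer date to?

1019 CE

Total annual layers = 88 + 313 + 743 = 1144.
Between annual layer 217 and the ice surface there are 1144 − 217 = 927 annual layers.
Counting back 927 years from 1946 CE places the ash layer in 1946 − 927 = 1019 CE.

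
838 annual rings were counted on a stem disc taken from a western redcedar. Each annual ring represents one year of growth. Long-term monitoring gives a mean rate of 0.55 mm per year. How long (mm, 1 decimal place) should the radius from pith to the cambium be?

838 years of growth are recorded.
Length ≈ 0.55 × 838 = 460.9 mm.

460.9 mm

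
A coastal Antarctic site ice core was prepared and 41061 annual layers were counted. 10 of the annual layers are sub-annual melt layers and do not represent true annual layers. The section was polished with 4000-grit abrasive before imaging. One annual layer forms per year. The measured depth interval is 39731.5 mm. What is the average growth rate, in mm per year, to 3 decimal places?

Correcting the raw count gives 41061 − 10 = 41051 true annual layers.
Mean rate = 39731.5 mm / 41051 years ≈ 0.968 mm per year.

0.968 mm per year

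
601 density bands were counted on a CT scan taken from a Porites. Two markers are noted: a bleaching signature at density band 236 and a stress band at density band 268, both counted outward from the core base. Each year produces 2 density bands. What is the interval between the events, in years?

268 − 236 = 32 density bands lie between the two events.
32 density bands at 2 per year is 32 / 2 = 16 years.

16 years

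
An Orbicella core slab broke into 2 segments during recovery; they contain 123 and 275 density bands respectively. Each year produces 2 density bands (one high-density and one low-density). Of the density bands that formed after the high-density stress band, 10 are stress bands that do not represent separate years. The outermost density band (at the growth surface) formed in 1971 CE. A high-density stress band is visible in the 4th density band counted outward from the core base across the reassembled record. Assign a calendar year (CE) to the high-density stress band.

Total density bands = 123 + 275 = 398.
The high-density stress band sits at density band 4 from the core base, so 398 − 4 = 394 density bands formed after it.
394 − 10 false = 384 true density bands after the high-density stress band.
Dividing by 2 density bands per year: 384 / 2 = 192 years.
Counting back 192 years from 1971 CE places the high-density stress band in 1971 − 192 = 1779 CE.

1779 CE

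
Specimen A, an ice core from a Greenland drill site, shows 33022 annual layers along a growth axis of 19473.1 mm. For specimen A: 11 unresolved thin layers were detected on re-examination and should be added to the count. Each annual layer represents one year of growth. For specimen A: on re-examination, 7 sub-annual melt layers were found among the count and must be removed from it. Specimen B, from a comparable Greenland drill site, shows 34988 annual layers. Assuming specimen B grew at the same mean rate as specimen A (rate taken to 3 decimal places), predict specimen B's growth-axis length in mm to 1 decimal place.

20642.9 mm

Specimen A: adjusted count: 33022 − 7 + 11 = 33026 annual layers.
A: Extension rate ≈ 19473.1 / 33026 = 0.590 mm per year.
For B, 0.590 mm/year × 34988 years = 20642.9 mm.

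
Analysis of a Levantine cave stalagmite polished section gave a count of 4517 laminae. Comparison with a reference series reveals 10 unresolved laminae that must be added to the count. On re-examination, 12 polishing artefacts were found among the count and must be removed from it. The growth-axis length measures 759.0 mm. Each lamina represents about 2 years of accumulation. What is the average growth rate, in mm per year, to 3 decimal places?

Adjusted count: 4517 − 12 + 10 = 4515 laminae.
4515 laminae at 2 years each span 4515 × 2 = 9030 years.
Mean rate = 759.0 mm / 9030 years ≈ 0.084 mm per year.

0.084 mm per year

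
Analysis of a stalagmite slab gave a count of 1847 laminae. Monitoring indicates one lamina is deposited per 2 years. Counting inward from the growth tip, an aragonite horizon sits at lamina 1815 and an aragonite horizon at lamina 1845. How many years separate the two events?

1845 − 1815 = 30 laminae lie between the two events.
30 laminae at 2 years each span 30 × 2 = 60 years.

60 years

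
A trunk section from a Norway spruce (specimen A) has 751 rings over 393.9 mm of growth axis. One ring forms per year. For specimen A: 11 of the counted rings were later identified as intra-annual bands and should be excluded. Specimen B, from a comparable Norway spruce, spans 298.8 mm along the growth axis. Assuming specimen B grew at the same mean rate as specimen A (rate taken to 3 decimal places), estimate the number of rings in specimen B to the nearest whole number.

562 rings

Specimen A: after corrections the count is 751 − 11 = 740 rings.
A: Mean rate = 393.9 mm / 740 years ≈ 0.532 mm per year.
For B, 298.8 / 0.532 = 561.65 years ≈ 562 rings.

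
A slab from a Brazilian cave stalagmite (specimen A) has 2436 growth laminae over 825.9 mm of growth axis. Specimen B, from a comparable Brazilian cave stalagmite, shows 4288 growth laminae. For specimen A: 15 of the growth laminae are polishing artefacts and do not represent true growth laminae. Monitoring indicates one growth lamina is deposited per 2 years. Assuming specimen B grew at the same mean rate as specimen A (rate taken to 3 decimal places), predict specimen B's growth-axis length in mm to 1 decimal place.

1466.5 mm

Specimen A: correcting the raw count gives 2436 − 15 = 2421 true growth laminae.
Specimen A: at 2 years per growth lamina, 2421 × 2 = 4842 years.
A: 825.9 mm over 4842 years gives 825.9 / 4842 ≈ 0.171 mm per year.
Specimen B: at 2 years per growth lamina, 4288 × 2 = 8576 years. For B, 0.171 mm/year × 8576 years = 1466.5 mm.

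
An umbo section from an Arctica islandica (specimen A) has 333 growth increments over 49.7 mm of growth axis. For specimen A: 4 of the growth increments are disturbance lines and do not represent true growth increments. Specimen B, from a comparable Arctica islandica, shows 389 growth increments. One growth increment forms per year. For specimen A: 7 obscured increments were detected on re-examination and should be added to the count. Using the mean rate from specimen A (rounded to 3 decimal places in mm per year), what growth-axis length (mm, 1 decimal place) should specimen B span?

Specimen A: adjusted count: 333 − 4 + 7 = 336 growth increments.
A: Extension rate ≈ 49.7 / 336 = 0.148 mm/yr.
B's length ≈ 0.148 × 389 = 57.6 mm.

57.6 mm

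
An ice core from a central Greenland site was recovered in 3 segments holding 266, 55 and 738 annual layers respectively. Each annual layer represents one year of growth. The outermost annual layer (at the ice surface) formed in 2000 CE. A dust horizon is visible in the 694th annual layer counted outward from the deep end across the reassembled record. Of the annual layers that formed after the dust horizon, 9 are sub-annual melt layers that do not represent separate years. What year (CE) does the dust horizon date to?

1644 CE

Total annual layers = 266 + 55 + 738 = 1059.
Between annual layer 694 and the ice surface there are 1059 − 694 = 365 annual layers.
Excluding 9 false annual layers: 365 − 9 = 356.
The annual layer at the ice surface is 2000 CE, so the dust horizon dates to 2000 − 356 = 1644 CE.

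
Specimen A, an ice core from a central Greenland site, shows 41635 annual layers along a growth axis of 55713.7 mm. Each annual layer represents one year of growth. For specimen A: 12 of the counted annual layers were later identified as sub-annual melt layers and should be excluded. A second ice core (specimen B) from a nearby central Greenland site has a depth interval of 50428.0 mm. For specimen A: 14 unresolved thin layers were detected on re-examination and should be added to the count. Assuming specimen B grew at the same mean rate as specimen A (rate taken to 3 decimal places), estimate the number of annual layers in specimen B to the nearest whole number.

37689 annual layers

Specimen A: correcting the raw count gives 41635 − 12 + 14 = 41637 true annual layers.
A: Extension rate ≈ 55713.7 / 41637 = 1.338 mm per year.
For B, 50428.0 / 1.338 = 37689.09 years ≈ 37689 annual layers.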